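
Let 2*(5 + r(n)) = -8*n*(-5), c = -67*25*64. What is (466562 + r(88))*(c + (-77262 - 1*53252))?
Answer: -111325507338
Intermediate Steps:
c = -107200 (c = -1675*64 = -107200)
r(n) = -5 + 20*n (r(n) = -5 + (-8*n*(-5))/2 = -5 + (40*n)/2 = -5 + 20*n)
(466562 + r(88))*(c + (-77262 - 1*53252)) = (466562 + (-5 + 20*88))*(-107200 + (-77262 - 1*53252)) = (466562 + (-5 + 1760))*(-107200 + (-77262 - 53252)) = (466562 + 1755)*(-107200 - 130514) = 468317*(-237714) = -111325507338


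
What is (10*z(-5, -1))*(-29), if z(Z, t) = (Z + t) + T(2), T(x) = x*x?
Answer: 580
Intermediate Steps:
T(x) = x**2
z(Z, t) = 4 + Z + t (z(Z, t) = (Z + t) + 2**2 = (Z + t) + 4 = 4 + Z + t)
(10*z(-5, -1))*(-29) = (10*(4 - 5 - 1))*(-29) = (10*(-2))*(-29) = -20*(-29) = 580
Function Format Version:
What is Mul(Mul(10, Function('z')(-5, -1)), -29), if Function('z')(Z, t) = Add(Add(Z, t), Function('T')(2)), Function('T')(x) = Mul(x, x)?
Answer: 580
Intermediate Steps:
Function('T')(x) = Pow(x, 2)
Function('z')(Z, t) = Add(4, Z, t) (Function('z')(Z, t) = Add(Add(Z, t), Pow(2, 2)) = Add(Add(Z, t), 4) = Add(4, Z, t))
Mul(Mul(10, Function('z')(-5, -1)), -29) = Mul(Mul(10, Add(4, -5, -1)), -29) = Mul(Mul(10, -2), -29) = Mul(-20, -29) = 580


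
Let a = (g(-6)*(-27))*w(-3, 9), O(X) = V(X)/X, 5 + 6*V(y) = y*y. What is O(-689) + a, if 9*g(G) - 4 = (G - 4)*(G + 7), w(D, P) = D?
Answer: -348976/2067 ≈ -168.83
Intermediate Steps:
V(y) = -⅚ + y²/6 (V(y) = -⅚ + (y*y)/6 = -⅚ + y²/6)
g(G) = 4/9 + (-4 + G)*(7 + G)/9 (g(G) = 4/9 + ((G - 4)*(G + 7))/9 = 4/9 + ((-4 + G)*(7 + G))/9 = 4/9 + (-4 + G)*(7 + G)/9)
O(X) = (-⅚ + X²/6)/X
a = -54 (a = ((-8/3 + (⅓)*(-6) + (⅑)*(-6)²)*(-27))*(-3) = ((-8/3 - 2 + (⅑)*36)*(-27))*(-3) = ((-8/3 - 2 + 4)*(-27))*(-3) = -⅔*(-27)*(-3) = 18*(-3) = -54)
O(-689) + a = (⅙)*(-5 + (-689)²)/(-689) - 54 = (⅙)*(-1/689)*(-5 + 474721) - 54 = (⅙)*(-1/689)*474716 - 54 = -237358/2067 - 54 = -348976/2067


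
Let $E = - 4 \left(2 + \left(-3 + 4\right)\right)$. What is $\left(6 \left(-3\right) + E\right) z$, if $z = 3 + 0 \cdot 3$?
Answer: $-90$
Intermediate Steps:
$E = -12$ ($E = - 4 \left(2 + 1\right) = \left(-4\right) 3 = -12$)
$z = 3$ ($z = 3 + 0 = 3$)
$\left(6 \left(-3\right) + E\right) z = \left(6 \left(-3\right) - 12\right) 3 = \left(-18 - 12\right) 3 = \left(-30\right) 3 = -90$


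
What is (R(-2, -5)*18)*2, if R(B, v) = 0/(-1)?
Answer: 0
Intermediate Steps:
R(B, v) = 0 (R(B, v) = 0*(-1) = 0)
(R(-2, -5)*18)*2 = (0*18)*2 = 0*2 = 0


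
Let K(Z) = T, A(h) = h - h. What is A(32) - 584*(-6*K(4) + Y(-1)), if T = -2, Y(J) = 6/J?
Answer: -3504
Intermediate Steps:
A(h) = 0
K(Z) = -2
A(32) - 584*(-6*K(4) + Y(-1)) = 0 - 584*(-6*(-2) + 6/(-1)) = 0 - 584*(12 + 6*(-1)) = 0 - 584*(12 - 6) = 0 - 584*6 = 0 - 3504 = -3504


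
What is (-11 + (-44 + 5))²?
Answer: 2500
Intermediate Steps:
(-11 + (-44 + 5))² = (-11 - 39)² = (-50)² = 2500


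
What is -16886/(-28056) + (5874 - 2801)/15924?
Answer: 2466033/3102526 ≈ 0.79485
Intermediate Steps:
-16886/(-28056) + (5874 - 2801)/15924 = -16886*(-1/28056) + 3073*(1/15924) = 8443/14028 + 3073/15924 = 2466033/3102526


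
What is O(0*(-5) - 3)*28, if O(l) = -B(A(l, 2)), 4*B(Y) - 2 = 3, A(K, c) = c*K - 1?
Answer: -35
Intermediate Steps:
A(K, c) = -1 + K*c (A(K, c) = K*c - 1 = -1 + K*c)
B(Y) = 5/4 (B(Y) = ½ + (¼)*3 = ½ + ¾ = 5/4)
O(l) = -5/4 (O(l) = -1*5/4 = -5/4)
O(0*(-5) - 3)*28 = -5/4*28 = -35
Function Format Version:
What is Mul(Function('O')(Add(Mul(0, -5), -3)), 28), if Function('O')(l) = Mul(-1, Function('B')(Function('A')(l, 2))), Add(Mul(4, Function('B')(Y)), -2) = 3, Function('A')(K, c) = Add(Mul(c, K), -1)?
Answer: -35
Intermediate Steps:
Function('A')(K, c) = Add(-1, Mul(K, c)) (Function('A')(K, c) = Add(Mul(K, c), -1) = Add(-1, Mul(K, c)))
Function('B')(Y) = Rational(5, 4) (Function('B')(Y) = Add(Rational(1, 2), Mul(Rational(1, 4), 3)) = Add(Rational(1, 2), Rational(3, 4)) = Rational(5, 4))
Function('O')(l) = Rational(-5, 4) (Function('O')(l) = Mul(-1, Rational(5, 4)) = Rational(-5, 4))
Mul(Function('O')(Add(Mul(0, -5), -3)), 28) = Mul(Rational(-5, 4), 28) = -35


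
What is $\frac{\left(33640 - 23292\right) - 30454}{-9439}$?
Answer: $\frac{20106}{9439} \approx 2.1301$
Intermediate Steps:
$\frac{\left(33640 - 23292\right) - 30454}{-9439} = \left(10348 - 30454\right) \left(- \frac{1}{9439}\right) = \left(-20106\right) \left(- \frac{1}{9439}\right) = \frac{20106}{9439}$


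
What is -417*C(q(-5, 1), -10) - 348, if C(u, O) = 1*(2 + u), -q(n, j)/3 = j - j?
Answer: -1182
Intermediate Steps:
q(n, j) = 0 (q(n, j) = -3*(j - j) = -3*0 = 0)
C(u, O) = 2 + u
-417*C(q(-5, 1), -10) - 348 = -417*(2 + 0) - 348 = -417*2 - 348 = -834 - 348 = -1182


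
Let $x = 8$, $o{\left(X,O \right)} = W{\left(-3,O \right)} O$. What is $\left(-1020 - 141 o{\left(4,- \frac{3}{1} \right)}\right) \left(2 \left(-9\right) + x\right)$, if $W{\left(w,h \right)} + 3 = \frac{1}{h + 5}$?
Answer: $20775$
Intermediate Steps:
$W{\left(w,h \right)} = -3 + \frac{1}{5 + h}$ ($W{\left(w,h \right)} = -3 + \frac{1}{h + 5} = -3 + \frac{1}{5 + h}$)
$o{\left(X,O \right)} = \frac{O \left(-14 - 3 O\right)}{5 + O}$ ($o{\left(X,O \right)} = \frac{-14 - 3 O}{5 + O} O = \frac{O \left(-14 - 3 O\right)}{5 + O}$)
$\left(-1020 - 141 o{\left(4,- \frac{3}{1} \right)}\right) \left(2 \left(-9\right) + x\right) = \left(-1020 - 141 \left(- \frac{- \frac{3}{1} \left(14 + 3 \left(- \frac{3}{1}\right)\right)}{5 - \frac{3}{1}}\right)\right) \left(2 \left(-9\right) + 8\right) = \left(-1020 - 141 \left(- \frac{\left(-3\right) 1 \left(14 + 3 \left(\left(-3\right) 1\right)\right)}{5 - 3}\right)\right) \left(-18 + 8\right) = \left(-1020 - 141 \left(\left(-1\right) \left(-3\right) \frac{1}{5 - 3} \left(14 + 3 \left(-3\right)\right)\right)\right) \left(-10\right) = \left(-1020 - 141 \left(\left(-1\right) \left(-3\right) \frac{1}{2} \left(14 - 9\right)\right)\right) \left(-10\right) = \left(-1020 - 141 \left(\left(-1\right) \left(-3\right) \frac{1}{2} \cdot 5\right)\right) \left(-10\right) = \left(-1020 - 141 \cdot \frac{15}{2}\right) \left(-10\right) = \left(-1020 - \frac{2115}{2}\right) \left(-10\right) = \left(- \frac{4155}{2}\right) \left(-10\right) = 20775$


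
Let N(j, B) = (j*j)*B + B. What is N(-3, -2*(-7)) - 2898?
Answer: -2758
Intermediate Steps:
N(j, B) = B + B*j**2 (N(j, B) = j**2*B + B = B*j**2 + B = B + B*j**2)
N(-3, -2*(-7)) - 2898 = (-2*(-7))*(1 + (-3)**2) - 2898 = 14*(1 + 9) - 2898 = 14*10 - 2898 = 140 - 2898 = -2758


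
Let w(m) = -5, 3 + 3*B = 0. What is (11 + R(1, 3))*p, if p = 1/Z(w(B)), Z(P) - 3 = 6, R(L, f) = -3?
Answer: 8/9 ≈ 0.88889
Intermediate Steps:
B = -1 (B = -1 + (⅓)*0 = -1 + 0 = -1)
Z(P) = 9 (Z(P) = 3 + 6 = 9)
p = ⅑ (p = 1/9 = ⅑ ≈ 0.11111)
(11 + R(1, 3))*p = (11 - 3)*(⅑) = 8*(⅑) = 8/9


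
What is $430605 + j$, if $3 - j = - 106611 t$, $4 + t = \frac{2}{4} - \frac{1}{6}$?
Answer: $39701$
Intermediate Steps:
$t = - \frac{11}{3}$ ($t = -4 + \left(\frac{2}{4} - \frac{1}{6}\right) = -4 + \left(2 \cdot \frac{1}{4} - \frac{1}{6}\right) = -4 + \left(\frac{1}{2} - \frac{1}{6}\right) = -4 + \frac{1}{3} = - \frac{11}{3} \approx -3.6667$)
$j = -390904$ ($j = 3 - \left(-106611\right) \left(- \frac{11}{3}\right) = 3 - 390907 = -390904$)
$430605 + j = 430605 - 390904 = 39701$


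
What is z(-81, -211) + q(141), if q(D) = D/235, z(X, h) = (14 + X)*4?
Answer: -1337/5 ≈ -267.40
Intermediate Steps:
z(X, h) = 56 + 4*X
q(D) = D/235 (q(D) = D*(1/235) = D/235)
z(-81, -211) + q(141) = (56 + 4*(-81)) + (1/235)*141 = (56 - 324) + ⅗ = -268 + ⅗ = -1337/5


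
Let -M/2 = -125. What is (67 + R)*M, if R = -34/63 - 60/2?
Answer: 574250/63 ≈ 9115.1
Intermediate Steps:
M = 250 (M = -2*(-125) = 250)
R = -1924/63 (R = -34*1/63 - 60*½ = -34/63 - 30 = -1924/63 ≈ -30.540)
(67 + R)*M = (67 - 1924/63)*250 = (2297/63)*250 = 574250/63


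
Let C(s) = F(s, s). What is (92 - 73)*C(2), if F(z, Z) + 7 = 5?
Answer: -38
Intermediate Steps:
F(z, Z) = -2 (F(z, Z) = -7 + 5 = -2)
C(s) = -2
(92 - 73)*C(2) = (92 - 73)*(-2) = 19*(-2) = -38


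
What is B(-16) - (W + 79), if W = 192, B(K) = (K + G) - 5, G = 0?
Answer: -292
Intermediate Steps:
B(K) = -5 + K (B(K) = (K + 0) - 5 = K - 5 = -5 + K)
B(-16) - (W + 79) = (-5 - 16) - (192 + 79) = -21 - 1*271 = -21 - 271 = -292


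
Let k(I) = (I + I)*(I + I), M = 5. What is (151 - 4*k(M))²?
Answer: 62001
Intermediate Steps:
k(I) = 4*I² (k(I) = (2*I)*(2*I) = 4*I²)
(151 - 4*k(M))² = (151 - 16*5²)² = (151 - 16*25)² = (151 - 4*100)² = (151 - 400)² = (-249)² = 62001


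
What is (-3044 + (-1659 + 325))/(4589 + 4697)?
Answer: -2189/4643 ≈ -0.47146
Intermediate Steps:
(-3044 + (-1659 + 325))/(4589 + 4697) = (-3044 - 1334)/9286 = -4378*1/9286 = -2189/4643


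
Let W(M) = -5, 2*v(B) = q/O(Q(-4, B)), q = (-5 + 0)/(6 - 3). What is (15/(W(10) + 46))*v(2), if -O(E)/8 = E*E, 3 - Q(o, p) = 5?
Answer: 25/2624 ≈ 0.0095274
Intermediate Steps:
Q(o, p) = -2 (Q(o, p) = 3 - 1*5 = 3 - 5 = -2)
q = -5/3 ≈ -1.6667
O(E) = -8*E² (O(E) = -8*E*E = -8*E²)
v(B) = 5/192 (v(B) = (-5/(3*((-8*(-2)²))))/2 = (-5/(3*((-8*4))))/2 = (-5/3/(-32))/2 = (-5/3*(-1/32))/2 = (½)*(5/96) = 5/192)
(15/(W(10) + 46))*v(2) = (15/(-5 + 46))*(5/192) = (15/41)*(5/192) = 25/2624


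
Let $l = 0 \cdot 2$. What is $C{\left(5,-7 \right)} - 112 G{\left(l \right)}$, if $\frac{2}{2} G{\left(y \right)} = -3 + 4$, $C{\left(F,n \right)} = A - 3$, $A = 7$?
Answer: $-108$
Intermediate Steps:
$C{\left(F,n \right)} = 4$ ($C{\left(F,n \right)} = 7 - 3 = 4$)
$l = 0$
$G{\left(y \right)} = 1$ ($G{\left(y \right)} = -3 + 4 = 1$)
$C{\left(5,-7 \right)} - 112 G{\left(l \right)} = 4 - 112 = -108$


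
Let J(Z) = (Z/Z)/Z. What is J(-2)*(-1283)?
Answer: 1283/2 ≈ 641.50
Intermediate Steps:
J(Z) = 1/Z
J(-2)*(-1283) = -1283/(-2) = -½*(-1283) = 1283/2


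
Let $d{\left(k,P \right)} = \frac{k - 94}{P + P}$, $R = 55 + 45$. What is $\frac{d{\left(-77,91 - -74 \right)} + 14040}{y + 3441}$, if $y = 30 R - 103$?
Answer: $\frac{1544343}{697180} \approx 2.2151$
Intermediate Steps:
$R = 100$
$d{\left(k,P \right)} = \frac{-94 + k}{2 P}$
$y = 2897$ ($y = 30 \cdot 100 - 103 = 3000 - 103 = 2897$)
$\frac{d{\left(-77,91 - -74 \right)} + 14040}{y + 3441} = \frac{\frac{-94 - 77}{2 \left(91 - -74\right)} + 14040}{2897 + 3441} = \frac{\frac{1}{2} \frac{1}{91 + 74} \left(-171\right) + 14040}{6338} = \left(\frac{1}{2} \cdot \frac{1}{165} \left(-171\right) + 14040\right) \frac{1}{6338} = \left(- \frac{57}{110} + 14040\right) \frac{1}{6338} = \frac{1544343}{110} \cdot \frac{1}{6338} = \frac{1544343}{697180}$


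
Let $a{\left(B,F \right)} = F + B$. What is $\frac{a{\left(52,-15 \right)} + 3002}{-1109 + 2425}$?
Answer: $\frac{3039}{1316} \approx 2.3093$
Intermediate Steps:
$a{\left(B,F \right)} = B + F$
$\frac{a{\left(52,-15 \right)} + 3002}{-1109 + 2425} = \frac{\left(52 - 15\right) + 3002}{-1109 + 2425} = \frac{37 + 3002}{1316} = 3039 \cdot \frac{1}{1316} = \frac{3039}{1316}$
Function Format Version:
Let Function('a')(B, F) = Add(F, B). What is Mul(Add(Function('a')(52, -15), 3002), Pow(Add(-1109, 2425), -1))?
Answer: Rational(3039, 1316) ≈ 2.3093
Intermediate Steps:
Function('a')(B, F) = Add(B, F)
Mul(Add(Function('a')(52, -15), 3002), Pow(Add(-1109, 2425), -1)) = Mul(Add(Add(52, -15), 3002), Pow(Add(-1109, 2425), -1)) = Mul(Add(37, 3002), Pow(1316, -1)) = Mul(3039, Rational(1, 1316)) = Rational(3039, 1316)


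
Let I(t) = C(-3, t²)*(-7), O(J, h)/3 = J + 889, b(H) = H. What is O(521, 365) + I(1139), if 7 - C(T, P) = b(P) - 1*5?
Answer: 9085393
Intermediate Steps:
O(J, h) = 2667 + 3*J (O(J, h) = 3*(J + 889) = 3*(889 + J) = 2667 + 3*J)
C(T, P) = 12 - P (C(T, P) = 7 - (P - 1*5) = 7 - (P - 5) = 7 - (-5 + P) = 7 + (5 - P) = 12 - P)
I(t) = -84 + 7*t² (I(t) = (12 - t²)*(-7) = -84 + 7*t²)
O(521, 365) + I(1139) = (2667 + 3*521) + (-84 + 7*1139²) = (2667 + 1563) + (-84 + 7*1297321) = 4230 + (-84 + 9081247) = 4230 + 9081163 = 9085393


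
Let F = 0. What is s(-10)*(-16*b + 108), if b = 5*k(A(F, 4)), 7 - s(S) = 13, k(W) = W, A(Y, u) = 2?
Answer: 312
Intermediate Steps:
s(S) = -6 (s(S) = 7 - 1*13 = 7 - 13 = -6)
b = 10 (b = 5*2 = 10)
s(-10)*(-16*b + 108) = -6*(-16*10 + 108) = -6*(-160 + 108) = -6*(-52) = 312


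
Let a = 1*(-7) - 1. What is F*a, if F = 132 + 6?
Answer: -1104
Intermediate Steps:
F = 138
a = -8 (a = -7 - 1 = -8)
F*a = 138*(-8) = -1104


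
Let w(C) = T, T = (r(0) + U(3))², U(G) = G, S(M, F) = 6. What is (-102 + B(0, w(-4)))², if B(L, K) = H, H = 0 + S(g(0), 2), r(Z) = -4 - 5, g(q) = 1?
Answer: 9216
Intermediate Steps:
r(Z) = -9
T = 36 (T = (-9 + 3)² = (-6)² = 36)
w(C) = 36
H = 6 (H = 0 + 6 = 6)
B(L, K) = 6
(-102 + B(0, w(-4)))² = (-102 + 6)² = (-96)² = 9216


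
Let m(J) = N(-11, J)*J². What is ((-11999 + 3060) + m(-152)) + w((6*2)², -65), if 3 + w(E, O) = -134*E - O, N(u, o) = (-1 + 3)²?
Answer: 64243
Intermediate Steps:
N(u, o) = 4 (N(u, o) = 2² = 4)
m(J) = 4*J²
w(E, O) = -3 - O - 134*E (w(E, O) = -3 + (-134*E - O) = -3 + (-O - 134*E) = -3 - O - 134*E)
((-11999 + 3060) + m(-152)) + w((6*2)², -65) = ((-11999 + 3060) + 4*(-152)²) + (-3 - 1*(-65) - 134*(6*2)²) = (-8939 + 4*23104) + (-3 + 65 - 134*12²) = (-8939 + 92416) + (-3 + 65 - 134*144) = 83477 + (-3 + 65 - 19296) = 83477 - 19234 = 64243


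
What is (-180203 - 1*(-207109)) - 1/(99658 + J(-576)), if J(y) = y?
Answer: 2665900291/99082 ≈ 26906.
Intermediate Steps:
(-180203 - 1*(-207109)) - 1/(99658 + J(-576)) = (-180203 - 1*(-207109)) - 1/(99658 - 576) = (-180203 + 207109) - 1/99082 = 26906 - 1*1/99082 = 26906 - 1/99082 = 2665900291/99082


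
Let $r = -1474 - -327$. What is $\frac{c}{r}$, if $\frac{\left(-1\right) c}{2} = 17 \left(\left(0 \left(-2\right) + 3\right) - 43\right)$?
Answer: $- \frac{1360}{1147} \approx -1.1857$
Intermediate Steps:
$r = -1147$ ($r = -1474 + 327 = -1147$)
$c = 1360$ ($c = - 2 \cdot 17 \left(\left(0 \left(-2\right) + 3\right) - 43\right) = - 2 \cdot 17 \left(\left(0 + 3\right) - 43\right) = - 2 \cdot 17 \left(3 - 43\right) = - 2 \cdot 17 \left(-40\right) = \left(-2\right) \left(-680\right) = 1360$)
$\frac{c}{r} = \frac{1360}{-1147} = 1360 \left(- \frac{1}{1147}\right) = - \frac{1360}{1147}$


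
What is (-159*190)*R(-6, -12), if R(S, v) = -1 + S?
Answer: 211470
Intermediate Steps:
(-159*190)*R(-6, -12) = (-159*190)*(-1 - 6) = -30210*(-7) = 211470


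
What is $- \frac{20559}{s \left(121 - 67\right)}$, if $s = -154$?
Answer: $\frac{89}{36} \approx 2.4722$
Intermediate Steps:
$- \frac{20559}{s \left(121 - 67\right)} = - \frac{20559}{\left(-154\right) \left(121 - 67\right)} = - \frac{20559}{\left(-154\right) 54} = - \frac{20559}{-8316} = \left(-20559\right) \left(- \frac{1}{8316}\right) = \frac{89}{36}$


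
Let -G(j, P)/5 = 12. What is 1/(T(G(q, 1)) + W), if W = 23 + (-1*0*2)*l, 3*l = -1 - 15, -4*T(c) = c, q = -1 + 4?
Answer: 1/38 ≈ 0.026316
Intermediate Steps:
q = 3
G(j, P) = -60 (G(j, P) = -5*12 = -60)
T(c) = -c/4
l = -16/3 (l = (-1 - 15)/3 = (⅓)*(-16) = -16/3 ≈ -5.3333)
W = 23 (W = 23 + (-1*0*2)*(-16/3) = 23 + (0*2)*(-16/3) = 23 + 0*(-16/3) = 23 + 0 = 23)
1/(T(G(q, 1)) + W) = 1/(-¼*(-60) + 23) = 1/(15 + 23) = 1/38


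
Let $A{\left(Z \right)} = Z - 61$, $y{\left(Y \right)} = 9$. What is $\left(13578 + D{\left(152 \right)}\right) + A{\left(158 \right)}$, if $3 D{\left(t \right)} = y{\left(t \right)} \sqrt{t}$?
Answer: $13675 + 6 \sqrt{38} \approx 13712.0$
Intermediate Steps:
$A{\left(Z \right)} = -61 + Z$
$D{\left(t \right)} = 3 \sqrt{t}$ ($D{\left(t \right)} = \frac{9 \sqrt{t}}{3} = 3 \sqrt{t}$)
$\left(13578 + D{\left(152 \right)}\right) + A{\left(158 \right)} = \left(13578 + 3 \sqrt{152}\right) + \left(-61 + 158\right) = \left(13578 + 3 \cdot 2 \sqrt{38}\right) + 97 = \left(13578 + 6 \sqrt{38}\right) + 97 = 13675 + 6 \sqrt{38}$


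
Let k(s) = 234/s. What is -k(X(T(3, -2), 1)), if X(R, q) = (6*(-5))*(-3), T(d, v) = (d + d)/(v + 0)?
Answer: -13/5 ≈ -2.6000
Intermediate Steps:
T(d, v) = 2*d/v (T(d, v) = (2*d)/v = 2*d/v)
X(R, q) = 90 (X(R, q) = -30*(-3) = 90)
-k(X(T(3, -2), 1)) = -234/90 = -1*13/5 = -13/5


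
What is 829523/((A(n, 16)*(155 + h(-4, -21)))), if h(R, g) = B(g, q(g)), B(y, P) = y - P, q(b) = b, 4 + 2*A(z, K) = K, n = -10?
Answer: 829523/930 ≈ 891.96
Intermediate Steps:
A(z, K) = -2 + K/2
h(R, g) = 0 (h(R, g) = g - g = 0)
829523/((A(n, 16)*(155 + h(-4, -21)))) = 829523/(((-2 + (1/2)*16)*(155 + 0))) = 829523/(((-2 + 8)*155)) = 829523/((6*155)) = 829523/930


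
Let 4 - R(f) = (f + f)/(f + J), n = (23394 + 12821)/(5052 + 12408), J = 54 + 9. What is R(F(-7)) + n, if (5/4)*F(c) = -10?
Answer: 1222477/192060 ≈ 6.3651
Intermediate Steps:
F(c) = -8 (F(c) = (⅘)*(-10) = -8)
J = 63
n = 7243/3492 (n = 36215/17460 = 36215*(1/17460) = 7243/3492 ≈ 2.0742)
R(f) = 4 - 2*f/(63 + f) (R(f) = 4 - (f + f)/(f + 63) = 4 - 2*f/(63 + f))
R(F(-7)) + n = 2*(126 - 8)/(63 - 8) + 7243/3492 = 2*118/55 + 7243/3492 = 2*(1/55)*118 + 7243/3492 = 236/55 + 7243/3492 = 1222477/192060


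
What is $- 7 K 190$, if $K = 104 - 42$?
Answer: $-82460$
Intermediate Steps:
$K = 62$ ($K = 104 - 42 = 62$)
$- 7 K 190 = \left(-7\right) 62 \cdot 190 = \left(-434\right) 190 = -82460$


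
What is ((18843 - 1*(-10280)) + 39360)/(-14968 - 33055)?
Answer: -68483/48023 ≈ -1.4260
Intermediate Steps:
((18843 - 1*(-10280)) + 39360)/(-14968 - 33055) = ((18843 + 10280) + 39360)/(-48023) = (29123 + 39360)*(-1/48023) = 68483*(-1/48023) = -68483/48023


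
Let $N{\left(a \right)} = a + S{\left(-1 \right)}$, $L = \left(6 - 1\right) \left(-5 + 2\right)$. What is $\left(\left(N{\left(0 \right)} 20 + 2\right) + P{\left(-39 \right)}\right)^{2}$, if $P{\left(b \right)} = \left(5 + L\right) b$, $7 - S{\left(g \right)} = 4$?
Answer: $204304$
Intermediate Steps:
$L = -15$ ($L = 5 \left(-3\right) = -15$)
$S{\left(g \right)} = 3$ ($S{\left(g \right)} = 7 - 4 = 3$)
$P{\left(b \right)} = - 10 b$ ($P{\left(b \right)} = \left(5 - 15\right) b = - 10 b$)
$N{\left(a \right)} = 3 + a$ ($N{\left(a \right)} = a + 3 = 3 + a$)
$\left(\left(N{\left(0 \right)} 20 + 2\right) + P{\left(-39 \right)}\right)^{2} = \left(\left(\left(3 + 0\right) 20 + 2\right) - -390\right)^{2} = \left(\left(3 \cdot 20 + 2\right) + 390\right)^{2} = \left(\left(60 + 2\right) + 390\right)^{2} = \left(62 + 390\right)^{2} = 452^{2} = 204304$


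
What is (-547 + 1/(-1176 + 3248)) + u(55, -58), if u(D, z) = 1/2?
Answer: -1132347/2072 ≈ -546.50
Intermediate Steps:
u(D, z) = 1/2
(-547 + 1/(-1176 + 3248)) + u(55, -58) = (-547 + 1/(-1176 + 3248)) + 1/2 = (-547 + 1/2072) + 1/2 = -1133383/2072 + 1/2 = -1132347/2072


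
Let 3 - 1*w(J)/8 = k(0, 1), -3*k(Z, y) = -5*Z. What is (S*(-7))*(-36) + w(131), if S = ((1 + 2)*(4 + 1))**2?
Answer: 56724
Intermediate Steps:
k(Z, y) = 5*Z/3 (k(Z, y) = -(-5)*Z/3 = 5*Z/3)
w(J) = 24 (w(J) = 24 - 40*0/3 = 24 - 8*0 = 24 + 0 = 24)
S = 225 (S = (3*5)**2 = 15**2 = 225)
(S*(-7))*(-36) + w(131) = (225*(-7))*(-36) + 24 = -1575*(-36) + 24 = 56700 + 24 = 56724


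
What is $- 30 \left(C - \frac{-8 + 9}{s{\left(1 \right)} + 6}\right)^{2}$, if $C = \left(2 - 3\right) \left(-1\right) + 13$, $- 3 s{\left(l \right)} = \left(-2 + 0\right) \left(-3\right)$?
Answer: $- \frac{45375}{8} \approx -5671.9$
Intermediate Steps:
$s{\left(l \right)} = -2$ ($s{\left(l \right)} = - \frac{\left(-2 + 0\right) \left(-3\right)}{3} = - \frac{\left(-2\right) \left(-3\right)}{3} = \left(- \frac{1}{3}\right) 6 = -2$)
$C = 14$ ($C = \left(-1\right) \left(-1\right) + 13 = 1 + 13 = 14$)
$- 30 \left(C - \frac{-8 + 9}{s{\left(1 \right)} + 6}\right)^{2} = - 30 \left(14 - \frac{-8 + 9}{-2 + 6}\right)^{2} = - 30 \left(14 - 1 \cdot \frac{1}{4}\right)^{2} = - 30 \left(14 - \frac{1}{4}\right)^{2} = - 30 \left(\frac{55}{4}\right)^{2} = \left(-30\right) \frac{3025}{16} = - \frac{45375}{8}$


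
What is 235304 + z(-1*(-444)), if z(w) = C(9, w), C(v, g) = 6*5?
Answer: 235334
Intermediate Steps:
C(v, g) = 30
z(w) = 30
235304 + z(-1*(-444)) = 235304 + 30 = 235334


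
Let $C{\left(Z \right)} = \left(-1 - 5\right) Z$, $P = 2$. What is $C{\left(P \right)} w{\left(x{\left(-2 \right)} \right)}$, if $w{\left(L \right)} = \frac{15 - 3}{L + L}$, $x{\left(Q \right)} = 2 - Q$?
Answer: $-18$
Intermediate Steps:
$w{\left(L \right)} = \frac{6}{L}$ ($w{\left(L \right)} = \frac{12}{2 L} = 12 \frac{1}{2 L} = \frac{6}{L}$)
$C{\left(Z \right)} = - 6 Z$
$C{\left(P \right)} w{\left(x{\left(-2 \right)} \right)} = \left(-6\right) 2 \frac{6}{2 - -2} = - 12 \frac{6}{2 + 2} = - 12 \cdot \frac{6}{4} = - 12 \cdot 6 \cdot \frac{1}{4} = \left(-12\right) \frac{3}{2} = -18$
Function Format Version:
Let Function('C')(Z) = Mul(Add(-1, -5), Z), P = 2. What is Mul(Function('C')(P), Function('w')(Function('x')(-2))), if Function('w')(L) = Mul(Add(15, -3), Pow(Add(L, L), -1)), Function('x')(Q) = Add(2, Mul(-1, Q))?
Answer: -18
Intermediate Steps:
Function('w')(L) = Mul(6, Pow(L, -1)) (Function('w')(L) = Mul(12, Pow(Mul(2, L), -1)) = Mul(12, Mul(Rational(1, 2), Pow(L, -1))) = Mul(6, Pow(L, -1)))
Function('C')(Z) = Mul(-6, Z)
Mul(Function('C')(P), Function('w')(Function('x')(-2))) = Mul(Mul(-6, 2), Mul(6, Pow(Add(2, Mul(-1, -2)), -1))) = Mul(-12, Mul(6, Pow(Add(2, 2), -1))) = Mul(-12, Mul(6, Pow(4, -1))) = Mul(-12, Mul(6, Rational(1, 4))) = Mul(-12, Rational(3, 2)) = -18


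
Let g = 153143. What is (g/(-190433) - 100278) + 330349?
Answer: 43812957600/190433 ≈ 2.3007e+5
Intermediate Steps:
(g/(-190433) - 100278) + 330349 = (153143/(-190433) - 100278) + 330349 = (153143*(-1/190433) - 100278) + 330349 = (-153143/190433 - 100278) + 330349 = -19096393517/190433 + 330349 = 43812957600/190433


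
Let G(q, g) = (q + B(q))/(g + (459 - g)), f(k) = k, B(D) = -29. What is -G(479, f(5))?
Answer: -50/51 ≈ -0.98039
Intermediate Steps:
G(q, g) = -29/459 + q/459 (G(q, g) = (q - 29)/(g + (459 - g)) = (-29 + q)/459 = (-29 + q)*(1/459) = -29/459 + q/459)
-G(479, f(5)) = -(-29/459 + (1/459)*479) = -(-29/459 + 479/459) = -1*50/51 = -50/51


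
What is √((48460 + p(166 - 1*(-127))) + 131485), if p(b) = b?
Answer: √180238 ≈ 424.54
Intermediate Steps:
√((48460 + p(166 - 1*(-127))) + 131485) = √((48460 + (166 - 1*(-127))) + 131485) = √((48460 + (166 + 127)) + 131485) = √((48460 + 293) + 131485) = √(48753 + 131485) = √180238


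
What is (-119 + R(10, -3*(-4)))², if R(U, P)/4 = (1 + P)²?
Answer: 310249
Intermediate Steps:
R(U, P) = 4*(1 + P)²
(-119 + R(10, -3*(-4)))² = (-119 + 4*(1 - 3*(-4))²)² = (-119 + 4*(1 + 12)²)² = (-119 + 4*13²)² = (-119 + 4*169)² = (-119 + 676)² = 557² = 310249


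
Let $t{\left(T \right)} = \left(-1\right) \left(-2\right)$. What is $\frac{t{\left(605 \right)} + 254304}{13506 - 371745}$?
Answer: $- \frac{254306}{358239} \approx -0.70988$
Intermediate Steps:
$t{\left(T \right)} = 2$
$\frac{t{\left(605 \right)} + 254304}{13506 - 371745} = \frac{2 + 254304}{13506 - 371745} = \frac{254306}{-358239} = 254306 \left(- \frac{1}{358239}\right) = - \frac{254306}{358239}$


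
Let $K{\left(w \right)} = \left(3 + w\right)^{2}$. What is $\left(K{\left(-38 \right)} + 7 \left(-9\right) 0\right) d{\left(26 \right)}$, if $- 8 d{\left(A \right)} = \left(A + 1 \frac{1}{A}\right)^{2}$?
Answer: $- \frac{561453025}{5408} \approx -1.0382 \cdot 10^{5}$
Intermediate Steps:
$d{\left(A \right)} = - \frac{\left(A + \frac{1}{A}\right)^{2}}{8}$ ($d{\left(A \right)} = - \frac{\left(A + 1 \frac{1}{A}\right)^{2}}{8} = - \frac{\left(A + \frac{1}{A}\right)^{2}}{8}$)
$\left(K{\left(-38 \right)} + 7 \left(-9\right) 0\right) d{\left(26 \right)} = \left(\left(3 - 38\right)^{2} + 7 \left(-9\right) 0\right) \left(- \frac{\left(1 + 26^{2}\right)^{2}}{8 \cdot 676}\right) = \left(\left(-35\right)^{2} - 0\right) \left(\left(- \frac{1}{8}\right) \frac{1}{676} \left(1 + 676\right)^{2}\right) = \left(1225 + 0\right) \left(\left(- \frac{1}{8}\right) \frac{1}{676} \cdot 677^{2}\right) = 1225 \left(\left(- \frac{1}{8}\right) \frac{1}{676} \cdot 458329\right) = 1225 \left(- \frac{458329}{5408}\right) = - \frac{561453025}{5408}$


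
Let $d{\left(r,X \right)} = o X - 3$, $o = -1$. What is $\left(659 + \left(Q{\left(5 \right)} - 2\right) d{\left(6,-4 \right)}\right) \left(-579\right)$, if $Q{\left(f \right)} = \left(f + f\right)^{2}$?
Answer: $-438303$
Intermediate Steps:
$Q{\left(f \right)} = 4 f^{2}$ ($Q{\left(f \right)} = \left(2 f\right)^{2} = 4 f^{2}$)
$d{\left(r,X \right)} = -3 - X$ ($d{\left(r,X \right)} = - X - 3 = -3 - X$)
$\left(659 + \left(Q{\left(5 \right)} - 2\right) d{\left(6,-4 \right)}\right) \left(-579\right) = \left(659 + \left(4 \cdot 5^{2} - 2\right) \left(-3 - -4\right)\right) \left(-579\right) = \left(659 + \left(4 \cdot 25 - 2\right) \left(-3 + 4\right)\right) \left(-579\right) = \left(659 + \left(100 - 2\right) 1\right) \left(-579\right) = \left(659 + 98 \cdot 1\right) \left(-579\right) = \left(659 + 98\right) \left(-579\right) = 757 \left(-579\right) = -438303$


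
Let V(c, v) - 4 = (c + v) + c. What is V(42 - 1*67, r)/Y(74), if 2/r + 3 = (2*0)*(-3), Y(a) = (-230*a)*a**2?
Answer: 7/13980228 ≈ 5.0071e-7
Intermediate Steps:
Y(a) = -230*a**3
r = -2/3 (r = 2/(-3 + (2*0)*(-3)) = 2/(-3 + 0*(-3)) = 2/(-3 + 0) = 2/(-3) = 2*(-1/3) = -2/3 ≈ -0.66667)
V(c, v) = 4 + v + 2*c (V(c, v) = 4 + ((c + v) + c) = 4 + (v + 2*c) = 4 + v + 2*c)
V(42 - 1*67, r)/Y(74) = (4 - 2/3 + 2*(42 - 1*67))/((-230*74**3)) = (4 - 2/3 + 2*(42 - 67))/((-230*405224)) = (4 - 2/3 + 2*(-25))/(-93201520) = (4 - 2/3 - 50)*(-1/93201520) = -140/3*(-1/93201520) = 7/13980228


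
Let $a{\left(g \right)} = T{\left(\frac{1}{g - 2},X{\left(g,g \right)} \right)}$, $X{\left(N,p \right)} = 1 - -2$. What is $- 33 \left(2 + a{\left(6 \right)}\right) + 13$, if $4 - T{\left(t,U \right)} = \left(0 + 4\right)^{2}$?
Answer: $343$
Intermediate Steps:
$X{\left(N,p \right)} = 3$ ($X{\left(N,p \right)} = 1 + 2 = 3$)
$T{\left(t,U \right)} = -12$ ($T{\left(t,U \right)} = 4 - \left(0 + 4\right)^{2} = 4 - 4^{2} = 4 - 16 = -12$)
$a{\left(g \right)} = -12$
$- 33 \left(2 + a{\left(6 \right)}\right) + 13 = - 33 \left(2 - 12\right) + 13 = \left(-33\right) \left(-10\right) + 13 = 330 + 13 = 343$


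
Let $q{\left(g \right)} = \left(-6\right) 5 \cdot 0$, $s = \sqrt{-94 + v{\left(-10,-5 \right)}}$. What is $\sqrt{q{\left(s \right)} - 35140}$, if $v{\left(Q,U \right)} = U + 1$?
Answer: $2 i \sqrt{8785} \approx 187.46 i$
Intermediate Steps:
$v{\left(Q,U \right)} = 1 + U$
$s = 7 i \sqrt{2}$ ($s = \sqrt{-94 + \left(1 - 5\right)} = \sqrt{-94 - 4} = \sqrt{-98} = 7 i \sqrt{2} \approx 9.8995 i$)
$q{\left(g \right)} = 0$ ($q{\left(g \right)} = \left(-30\right) 0 = 0$)
$\sqrt{q{\left(s \right)} - 35140} = \sqrt{0 - 35140} = \sqrt{-35140} = 2 i \sqrt{8785}$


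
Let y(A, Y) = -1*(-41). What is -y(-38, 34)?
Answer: -41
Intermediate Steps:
y(A, Y) = 41
-y(-38, 34) = -1*41 = -41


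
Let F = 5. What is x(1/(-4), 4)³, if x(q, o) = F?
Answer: 125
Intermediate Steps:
x(q, o) = 5
x(1/(-4), 4)³ = 5³ = 125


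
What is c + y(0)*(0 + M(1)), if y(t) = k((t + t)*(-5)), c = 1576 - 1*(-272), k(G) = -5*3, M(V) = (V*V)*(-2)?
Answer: 1878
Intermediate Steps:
M(V) = -2*V² (M(V) = V²*(-2) = -2*V²)
k(G) = -15
c = 1848 (c = 1576 + 272 = 1848)
y(t) = -15
c + y(0)*(0 + M(1)) = 1848 - 15*(0 - 2*1²) = 1848 - 15*(0 - 2*1) = 1848 - 15*(0 - 2) = 1848 - 15*(-2) = 1848 + 30 = 1878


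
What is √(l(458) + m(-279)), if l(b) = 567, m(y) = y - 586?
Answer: I*√298 ≈ 17.263*I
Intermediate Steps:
m(y) = -586 + y
√(l(458) + m(-279)) = √(567 + (-586 - 279)) = √(567 - 865) = √(-298) = I*√298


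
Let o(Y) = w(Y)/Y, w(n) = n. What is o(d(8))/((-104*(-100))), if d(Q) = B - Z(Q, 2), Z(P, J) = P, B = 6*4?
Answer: 1/10400 ≈ 9.6154e-5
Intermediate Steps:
B = 24
d(Q) = 24 - Q
o(Y) = 1 (o(Y) = Y/Y = 1)
o(d(8))/((-104*(-100))) = 1/(-104*(-100)) = 1/10400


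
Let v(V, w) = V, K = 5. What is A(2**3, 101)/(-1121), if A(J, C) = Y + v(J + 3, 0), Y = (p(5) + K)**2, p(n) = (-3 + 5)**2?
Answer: -92/1121 ≈ -0.082070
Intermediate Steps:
p(n) = 4 (p(n) = 2**2 = 4)
Y = 81 (Y = (4 + 5)**2 = 9**2 = 81)
A(J, C) = 84 + J (A(J, C) = 81 + (J + 3) = 81 + (3 + J) = 84 + J)
A(2**3, 101)/(-1121) = (84 + 2**3)/(-1121) = (84 + 8)*(-1/1121) = 92*(-1/1121) = -92/1121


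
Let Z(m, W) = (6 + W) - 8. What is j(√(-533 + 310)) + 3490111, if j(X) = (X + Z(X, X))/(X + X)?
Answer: 3490112 + I*√223/223 ≈ 3.4901e+6 + 0.066965*I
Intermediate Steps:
Z(m, W) = -2 + W
j(X) = (-2 + 2*X)/(2*X) (j(X) = (X + (-2 + X))/(X + X) = (-2 + 2*X)/((2*X)) = (-2 + 2*X)*(1/(2*X)) = (-2 + 2*X)/(2*X))
j(√(-533 + 310)) + 3490111 = (-1 + √(-533 + 310))/(√(-533 + 310)) + 3490111 = (-1 + √(-223))/(√(-223)) + 3490111 = (-1 + I*√223)/((I*√223)) + 3490111 = (-I*√223/223)*(-1 + I*√223) + 3490111 = -I*√223*(-1 + I*√223)/223 + 3490111 = 3490111 - I*√223*(-1 + I*√223)/223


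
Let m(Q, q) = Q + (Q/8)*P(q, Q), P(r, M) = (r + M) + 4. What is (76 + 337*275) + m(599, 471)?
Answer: 695063/4 ≈ 1.7377e+5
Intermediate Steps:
P(r, M) = 4 + M + r (P(r, M) = (M + r) + 4 = 4 + M + r)
m(Q, q) = Q + Q*(4 + Q + q)/8 (m(Q, q) = Q + (Q/8)*(4 + Q + q) = Q + Q*(4 + Q + q)/8)
(76 + 337*275) + m(599, 471) = (76 + 337*275) + (⅛)*599*(12 + 599 + 471) = (76 + 92675) + (⅛)*599*1082 = 92751 + 324059/4 = 695063/4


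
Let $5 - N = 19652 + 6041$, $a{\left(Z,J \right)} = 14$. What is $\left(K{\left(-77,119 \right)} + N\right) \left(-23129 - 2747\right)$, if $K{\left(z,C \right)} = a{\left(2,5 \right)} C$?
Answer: $621593272$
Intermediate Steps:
$K{\left(z,C \right)} = 14 C$
$N = -25688$ ($N = 5 - \left(19652 + 6041\right) = 5 - 25693 = -25688$)
$\left(K{\left(-77,119 \right)} + N\right) \left(-23129 - 2747\right) = \left(14 \cdot 119 - 25688\right) \left(-23129 - 2747\right) = \left(1666 - 25688\right) \left(-25876\right) = \left(-24022\right) \left(-25876\right) = 621593272$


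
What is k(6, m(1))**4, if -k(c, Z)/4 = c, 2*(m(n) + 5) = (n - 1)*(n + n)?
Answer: 331776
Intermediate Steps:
m(n) = -5 + n*(-1 + n) (m(n) = -5 + ((n - 1)*(n + n))/2 = -5 + ((-1 + n)*(2*n))/2 = -5 + (2*n*(-1 + n))/2 = -5 + n*(-1 + n))
k(c, Z) = -4*c
k(6, m(1))**4 = (-4*6)**4 = (-24)**4 = 331776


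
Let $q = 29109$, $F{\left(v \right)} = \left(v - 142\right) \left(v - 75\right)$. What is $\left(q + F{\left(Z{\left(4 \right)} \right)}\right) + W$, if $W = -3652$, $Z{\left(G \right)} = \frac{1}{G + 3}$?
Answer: $\frac{1767725}{49} \approx 36076.0$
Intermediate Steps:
$Z{\left(G \right)} = \frac{1}{3 + G}$
$F{\left(v \right)} = \left(-142 + v\right) \left(-75 + v\right)$
$\left(q + F{\left(Z{\left(4 \right)} \right)}\right) + W = \left(29109 + \left(10650 + \left(\frac{1}{3 + 4}\right)^{2} - \frac{217}{3 + 4}\right)\right) - 3652 = \left(29109 + \left(10650 + \left(\frac{1}{7}\right)^{2} - \frac{217}{7}\right)\right) - 3652 = \left(29109 + \left(10650 + \left(\frac{1}{7}\right)^{2} - 31\right)\right) - 3652 = \left(29109 + \left(10650 + \frac{1}{49} - 31\right)\right) - 3652 = \left(29109 + \frac{520332}{49}\right) - 3652 = \frac{1946673}{49} - 3652 = \frac{1767725}{49}$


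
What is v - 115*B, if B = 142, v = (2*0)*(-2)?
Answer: -16330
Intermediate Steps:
v = 0 (v = 0*(-2) = 0)
v - 115*B = 0 - 115*142 = 0 - 16330 = -16330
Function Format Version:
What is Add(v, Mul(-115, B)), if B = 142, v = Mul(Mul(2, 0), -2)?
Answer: -16330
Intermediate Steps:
v = 0 (v = Mul(0, -2) = 0)
Add(v, Mul(-115, B)) = Add(0, Mul(-115, 142)) = Add(0, -16330) = -16330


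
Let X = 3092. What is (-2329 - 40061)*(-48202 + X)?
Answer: 1912212900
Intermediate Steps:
(-2329 - 40061)*(-48202 + X) = (-2329 - 40061)*(-48202 + 3092) = -42390*(-45110) = 1912212900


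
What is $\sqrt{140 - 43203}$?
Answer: $i \sqrt{43063} \approx 207.52 i$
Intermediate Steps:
$\sqrt{140 - 43203} = \sqrt{-43063} = i \sqrt{43063}$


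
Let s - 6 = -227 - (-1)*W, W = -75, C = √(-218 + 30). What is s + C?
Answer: -296 + 2*I*√47 ≈ -296.0 + 13.711*I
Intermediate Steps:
C = 2*I*√47 (C = √(-188) = 2*I*√47 ≈ 13.711*I)
s = -296 (s = 6 + (-227 - (-1)*(-75)) = 6 + (-227 - 1*75) = 6 + (-227 - 75) = 6 - 302 = -296)
s + C = -296 + 2*I*√47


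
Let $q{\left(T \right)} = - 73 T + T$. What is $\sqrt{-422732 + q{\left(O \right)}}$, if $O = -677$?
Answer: $2 i \sqrt{93497} \approx 611.55 i$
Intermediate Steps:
$q{\left(T \right)} = - 72 T$
$\sqrt{-422732 + q{\left(O \right)}} = \sqrt{-422732 - -48744} = \sqrt{-422732 + 48744} = \sqrt{-373988} = 2 i \sqrt{93497}$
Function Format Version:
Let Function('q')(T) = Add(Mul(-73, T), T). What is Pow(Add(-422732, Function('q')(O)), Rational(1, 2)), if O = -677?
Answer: Mul(2, I, Pow(93497, Rational(1, 2))) ≈ Mul(611.55, I)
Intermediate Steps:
Function('q')(T) = Mul(-72, T)
Pow(Add(-422732, Function('q')(O)), Rational(1, 2)) = Pow(Add(-422732, Mul(-72, -677)), Rational(1, 2)) = Pow(Add(-422732, 48744), Rational(1, 2)) = Pow(-373988, Rational(1, 2)) = Mul(2, I, Pow(93497, Rational(1, 2)))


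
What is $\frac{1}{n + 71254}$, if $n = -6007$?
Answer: $\frac{1}{65247} \approx 1.5326 \cdot 10^{-5}$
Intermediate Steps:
$\frac{1}{n + 71254} = \frac{1}{-6007 + 71254} = \frac{1}{65247}$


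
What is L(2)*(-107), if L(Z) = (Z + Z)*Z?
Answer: -856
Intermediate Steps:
L(Z) = 2*Z² (L(Z) = (2*Z)*Z = 2*Z²)
L(2)*(-107) = (2*2²)*(-107) = (2*4)*(-107) = 8*(-107) = -856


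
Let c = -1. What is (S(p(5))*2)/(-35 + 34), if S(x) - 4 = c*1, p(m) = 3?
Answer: -6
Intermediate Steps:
S(x) = 3 (S(x) = 4 - 1*1 = 4 - 1 = 3)
(S(p(5))*2)/(-35 + 34) = (3*2)/(-35 + 34) = 6/(-1) = 6*(-1) = -6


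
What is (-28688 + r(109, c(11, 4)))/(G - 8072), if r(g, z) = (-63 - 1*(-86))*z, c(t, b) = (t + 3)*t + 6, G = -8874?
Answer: 12504/8473 ≈ 1.4757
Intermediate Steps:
c(t, b) = 6 + t*(3 + t) (c(t, b) = (3 + t)*t + 6 = t*(3 + t) + 6 = 6 + t*(3 + t))
r(g, z) = 23*z (r(g, z) = (-63 + 86)*z = 23*z)
(-28688 + r(109, c(11, 4)))/(G - 8072) = (-28688 + 23*(6 + 11² + 3*11))/(-8874 - 8072) = (-28688 + 23*(6 + 121 + 33))/(-16946) = (-28688 + 23*160)*(-1/16946) = (-28688 + 3680)*(-1/16946) = -25008*(-1/16946) = 12504/8473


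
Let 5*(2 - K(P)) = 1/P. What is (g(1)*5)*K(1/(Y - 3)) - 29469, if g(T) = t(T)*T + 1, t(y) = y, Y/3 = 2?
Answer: -29455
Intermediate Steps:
Y = 6 (Y = 3*2 = 6)
K(P) = 2 - 1/(5*P)
g(T) = 1 + T² (g(T) = T*T + 1 = T² + 1 = 1 + T²)
(g(1)*5)*K(1/(Y - 3)) - 29469 = ((1 + 1²)*5)*(2 - 1/(5*(1/(6 - 3)))) - 29469 = ((1 + 1)*5)*(2 - 1/(5*(1/3))) - 29469 = (2*5)*(2 - 1/(5*⅓)) - 29469 = 10*(2 - ⅕*3) - 29469 = 10*(2 - ⅗) - 29469 = 10*(7/5) - 29469 = 14 - 29469 = -29455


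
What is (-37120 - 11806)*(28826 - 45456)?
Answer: 813639380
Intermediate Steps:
(-37120 - 11806)*(28826 - 45456) = -48926*(-16630) = 813639380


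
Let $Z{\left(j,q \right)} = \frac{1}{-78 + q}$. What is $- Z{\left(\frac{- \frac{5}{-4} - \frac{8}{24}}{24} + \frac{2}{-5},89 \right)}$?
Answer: $- \frac{1}{11} \approx -0.090909$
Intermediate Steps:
$- Z{\left(\frac{- \frac{5}{-4} - \frac{8}{24}}{24} + \frac{2}{-5},89 \right)} = - \frac{1}{-78 + 89} = - \frac{1}{11}$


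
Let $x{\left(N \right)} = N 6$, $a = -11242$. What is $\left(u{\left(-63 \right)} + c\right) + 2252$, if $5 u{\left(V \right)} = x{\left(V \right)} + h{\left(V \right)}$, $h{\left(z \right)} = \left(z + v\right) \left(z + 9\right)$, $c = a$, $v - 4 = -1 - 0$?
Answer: $- \frac{42088}{5} \approx -8417.6$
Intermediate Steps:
$v = 3$ ($v = 4 - 1 = 3$)
$c = -11242$
$x{\left(N \right)} = 6 N$
$h{\left(z \right)} = \left(3 + z\right) \left(9 + z\right)$ ($h{\left(z \right)} = \left(z + 3\right) \left(z + 9\right) = \left(3 + z\right) \left(9 + z\right)$)
$u{\left(V \right)} = \frac{27}{5} + \frac{V^{2}}{5} + \frac{18 V}{5}$ ($u{\left(V \right)} = \frac{6 V + \left(27 + V^{2} + 12 V\right)}{5} = \frac{27 + V^{2} + 18 V}{5} = \frac{27}{5} + \frac{V^{2}}{5} + \frac{18 V}{5}$)
$\left(u{\left(-63 \right)} + c\right) + 2252 = \left(\left(\frac{27}{5} + \frac{\left(-63\right)^{2}}{5} + \frac{18}{5} \left(-63\right)\right) - 11242\right) + 2252 = \left(\left(\frac{27}{5} + \frac{1}{5} \cdot 3969 - \frac{1134}{5}\right) - 11242\right) + 2252 = \left(\left(\frac{27}{5} + \frac{3969}{5} - \frac{1134}{5}\right) - 11242\right) + 2252 = \left(\frac{2862}{5} - 11242\right) + 2252 = - \frac{53348}{5} + 2252 = - \frac{42088}{5}$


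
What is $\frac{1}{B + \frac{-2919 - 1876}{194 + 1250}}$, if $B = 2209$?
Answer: $\frac{1444}{3185001} \approx 0.00045338$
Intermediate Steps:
$\frac{1}{B + \frac{-2919 - 1876}{194 + 1250}} = \frac{1}{2209 + \frac{-2919 - 1876}{194 + 1250}} = \frac{1}{2209 - \frac{4795}{1444}} = \frac{1}{\frac{3185001}{1444}} = \frac{1444}{3185001}$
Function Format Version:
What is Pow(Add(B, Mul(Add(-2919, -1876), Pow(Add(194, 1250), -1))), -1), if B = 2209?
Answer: Rational(1444, 3185001) ≈ 0.00045338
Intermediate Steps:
Pow(Add(B, Mul(Add(-2919, -1876), Pow(Add(194, 1250), -1))), -1) = Pow(Add(2209, Mul(Add(-2919, -1876), Pow(Add(194, 1250), -1))), -1) = Pow(Add(2209, Mul(-4795, Pow(1444, -1))), -1) = Pow(Add(2209, Mul(-4795, Rational(1, 1444))), -1) = Pow(Add(2209, Rational(-4795, 1444)), -1) = Pow(Rational(3185001, 1444), -1) = Rational(1444, 3185001)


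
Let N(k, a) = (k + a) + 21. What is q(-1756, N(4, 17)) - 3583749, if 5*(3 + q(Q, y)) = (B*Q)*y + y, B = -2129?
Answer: 27819858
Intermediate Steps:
N(k, a) = 21 + a + k (N(k, a) = (a + k) + 21 = 21 + a + k)
q(Q, y) = -3 + y/5 - 2129*Q*y/5 (q(Q, y) = -3 + ((-2129*Q)*y + y)/5 = -3 + (-2129*Q*y + y)/5 = -3 + (y - 2129*Q*y)/5 = -3 + (y/5 - 2129*Q*y/5) = -3 + y/5 - 2129*Q*y/5)
q(-1756, N(4, 17)) - 3583749 = (-3 + (21 + 17 + 4)/5 - 2129/5*(-1756)*(21 + 17 + 4)) - 3583749 = (-3 + (⅕)*42 - 2129/5*(-1756)*42) - 3583749 = (-3 + 42/5 + 157018008/5) - 3583749 = 31403607 - 3583749 = 27819858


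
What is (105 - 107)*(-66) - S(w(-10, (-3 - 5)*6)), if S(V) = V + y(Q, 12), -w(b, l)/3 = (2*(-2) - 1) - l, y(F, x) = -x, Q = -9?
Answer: 273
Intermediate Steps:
w(b, l) = 15 + 3*l (w(b, l) = -3*((2*(-2) - 1) - l) = -3*((-4 - 1) - l) = -3*(-5 - l) = 15 + 3*l)
S(V) = -12 + V (S(V) = V - 1*12 = V - 12 = -12 + V)
(105 - 107)*(-66) - S(w(-10, (-3 - 5)*6)) = (105 - 107)*(-66) - (-12 + (15 + 3*((-3 - 5)*6))) = -2*(-66) - (-12 + (15 + 3*(-8*6))) = 132 - (-12 + (15 + 3*(-48))) = 132 - (-12 + (15 - 144)) = 132 - (-12 - 129) = 132 - 1*(-141) = 132 + 141 = 273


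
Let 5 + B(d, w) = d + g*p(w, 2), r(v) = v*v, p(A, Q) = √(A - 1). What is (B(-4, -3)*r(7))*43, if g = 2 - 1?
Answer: -18963 + 4214*I ≈ -18963.0 + 4214.0*I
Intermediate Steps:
p(A, Q) = √(-1 + A)
r(v) = v²
g = 1
B(d, w) = -5 + d + √(-1 + w) (B(d, w) = -5 + (d + 1*√(-1 + w)) = -5 + (d + √(-1 + w)) = -5 + d + √(-1 + w))
(B(-4, -3)*r(7))*43 = ((-5 - 4 + √(-1 - 3))*7²)*43 = ((-5 - 4 + √(-4))*49)*43 = ((-5 - 4 + 2*I)*49)*43 = ((-9 + 2*I)*49)*43 = (-441 + 98*I)*43 = -18963 + 4214*I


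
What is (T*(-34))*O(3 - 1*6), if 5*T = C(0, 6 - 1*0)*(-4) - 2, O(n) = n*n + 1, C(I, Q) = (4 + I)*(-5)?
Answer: -5304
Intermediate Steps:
C(I, Q) = -20 - 5*I
O(n) = 1 + n² (O(n) = n² + 1 = 1 + n²)
T = 78/5 (T = ((-20 - 5*0)*(-4) - 2)/5 = ((-20 + 0)*(-4) - 2)/5 = (-20*(-4) - 2)/5 = (80 - 2)/5 = (⅕)*78 = 78/5 ≈ 15.600)
(T*(-34))*O(3 - 1*6) = ((78/5)*(-34))*(1 + (3 - 1*6)²) = -2652*(1 + (3 - 6)²)/5 = -2652*(1 + (-3)²)/5 = -2652*(1 + 9)/5 = -2652/5*10 = -5304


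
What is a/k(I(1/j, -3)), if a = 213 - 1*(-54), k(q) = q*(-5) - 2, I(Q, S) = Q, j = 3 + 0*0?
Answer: -801/11 ≈ -72.818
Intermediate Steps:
j = 3 (j = 3 + 0 = 3)
k(q) = -2 - 5*q (k(q) = -5*q - 2 = -2 - 5*q)
a = 267 (a = 213 + 54 = 267)
a/k(I(1/j, -3)) = 267/(-2 - 5/3) = 267/(-11/3) = 267*(-3/11) = -801/11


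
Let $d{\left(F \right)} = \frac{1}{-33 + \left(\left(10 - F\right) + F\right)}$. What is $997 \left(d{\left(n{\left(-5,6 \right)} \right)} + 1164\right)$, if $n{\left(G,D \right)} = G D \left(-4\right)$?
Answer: $\frac{26690687}{23} \approx 1.1605 \cdot 10^{6}$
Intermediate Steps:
$n{\left(G,D \right)} = - 4 D G$ ($n{\left(G,D \right)} = D G \left(-4\right) = - 4 D G$)
$d{\left(F \right)} = - \frac{1}{23}$ ($d{\left(F \right)} = \frac{1}{-33 + 10} = \frac{1}{-23} = - \frac{1}{23}$)
$997 \left(d{\left(n{\left(-5,6 \right)} \right)} + 1164\right) = 997 \left(- \frac{1}{23} + 1164\right) = 997 \cdot \frac{26771}{23} = \frac{26690687}{23}$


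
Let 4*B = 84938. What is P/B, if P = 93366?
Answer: 26676/6067 ≈ 4.3969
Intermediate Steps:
B = 42469/2 (B = (¼)*84938 = 42469/2 ≈ 21235.)
P/B = 93366/(42469/2) = 93366*(2/42469) = 26676/6067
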